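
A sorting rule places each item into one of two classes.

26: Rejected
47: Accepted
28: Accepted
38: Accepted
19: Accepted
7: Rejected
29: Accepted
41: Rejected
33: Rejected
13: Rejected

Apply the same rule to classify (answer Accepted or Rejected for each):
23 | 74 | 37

Rejected, Accepted, Accepted

The distinguishing property — digit sum ≥ 9 — holds for all the 'Accepted' cases and none of the 'Rejected' cases.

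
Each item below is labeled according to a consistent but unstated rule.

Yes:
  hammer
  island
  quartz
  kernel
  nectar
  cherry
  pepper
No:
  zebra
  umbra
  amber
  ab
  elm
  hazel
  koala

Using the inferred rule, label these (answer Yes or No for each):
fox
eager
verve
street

The common property of the 'Yes' items is: length 6. No 'No' item has it.

No, No, No, Yes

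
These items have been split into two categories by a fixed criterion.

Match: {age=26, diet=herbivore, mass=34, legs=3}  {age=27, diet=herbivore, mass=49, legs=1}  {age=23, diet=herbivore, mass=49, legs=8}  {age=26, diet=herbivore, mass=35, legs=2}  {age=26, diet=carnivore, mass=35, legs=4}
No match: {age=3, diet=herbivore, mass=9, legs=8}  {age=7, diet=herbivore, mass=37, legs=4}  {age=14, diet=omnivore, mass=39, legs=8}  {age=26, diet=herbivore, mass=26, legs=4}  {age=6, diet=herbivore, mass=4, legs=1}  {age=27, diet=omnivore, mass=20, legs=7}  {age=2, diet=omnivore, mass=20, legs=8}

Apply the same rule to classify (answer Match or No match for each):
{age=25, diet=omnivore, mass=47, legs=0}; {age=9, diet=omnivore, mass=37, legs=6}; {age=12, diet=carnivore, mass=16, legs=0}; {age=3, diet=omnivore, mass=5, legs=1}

The distinguishing property — mass ≥ 34 AND age ≥ 23 — holds for all the 'Match' cases and none of the 'No match' cases.

Match, No match, No match, No match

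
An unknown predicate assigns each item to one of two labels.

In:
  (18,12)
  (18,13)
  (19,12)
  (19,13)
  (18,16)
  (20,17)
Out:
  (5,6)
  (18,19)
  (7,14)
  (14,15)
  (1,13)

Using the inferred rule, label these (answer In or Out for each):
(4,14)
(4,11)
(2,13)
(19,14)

Out, Out, Out, In

'In' ⟺ first > second.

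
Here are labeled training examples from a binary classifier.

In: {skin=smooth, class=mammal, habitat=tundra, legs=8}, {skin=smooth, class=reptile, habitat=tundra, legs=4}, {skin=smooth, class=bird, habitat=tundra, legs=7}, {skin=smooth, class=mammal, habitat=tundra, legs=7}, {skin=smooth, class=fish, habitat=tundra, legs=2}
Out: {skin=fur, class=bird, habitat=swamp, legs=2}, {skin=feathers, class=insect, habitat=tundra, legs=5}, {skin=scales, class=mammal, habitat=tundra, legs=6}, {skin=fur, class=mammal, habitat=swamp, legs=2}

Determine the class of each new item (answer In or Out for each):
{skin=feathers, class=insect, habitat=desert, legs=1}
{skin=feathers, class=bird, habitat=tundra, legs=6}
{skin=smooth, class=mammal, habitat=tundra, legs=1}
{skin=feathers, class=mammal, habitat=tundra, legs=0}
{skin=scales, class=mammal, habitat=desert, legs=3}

Out, Out, In, Out, Out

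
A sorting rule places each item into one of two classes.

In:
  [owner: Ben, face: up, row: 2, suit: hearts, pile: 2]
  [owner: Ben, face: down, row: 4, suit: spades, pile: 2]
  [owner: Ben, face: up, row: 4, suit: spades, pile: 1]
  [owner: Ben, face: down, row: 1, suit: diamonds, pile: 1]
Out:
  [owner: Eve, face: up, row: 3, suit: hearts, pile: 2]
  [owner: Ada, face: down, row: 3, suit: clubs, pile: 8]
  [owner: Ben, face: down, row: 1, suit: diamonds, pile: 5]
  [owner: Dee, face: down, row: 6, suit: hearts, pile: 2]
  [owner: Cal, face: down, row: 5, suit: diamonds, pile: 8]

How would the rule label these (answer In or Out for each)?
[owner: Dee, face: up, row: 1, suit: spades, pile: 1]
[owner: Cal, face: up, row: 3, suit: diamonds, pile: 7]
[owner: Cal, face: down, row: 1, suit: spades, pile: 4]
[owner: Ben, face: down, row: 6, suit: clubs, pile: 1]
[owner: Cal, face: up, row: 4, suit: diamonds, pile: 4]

Out, Out, Out, In, Out

Every 'In' example satisfies: owner is Ben AND pile ≤ 2. None of the 'Out' examples do.
[owner: Dee, face: up, row: 1, suit: spades, pile: 1]: Out (owner is Dee, pile = 1). [owner: Cal, face: up, row: 3, suit: diamonds, pile: 7]: Out (owner is Cal, pile = 7). [owner: Cal, face: down, row: 1, suit: spades, pile: 4]: Out (owner is Cal, pile = 4). [owner: Ben, face: down, row: 6, suit: clubs, pile: 1]: In (owner is Ben, pile = 1). [owner: Cal, face: up, row: 4, suit: diamonds, pile: 4]: Out (owner is Cal, pile = 4).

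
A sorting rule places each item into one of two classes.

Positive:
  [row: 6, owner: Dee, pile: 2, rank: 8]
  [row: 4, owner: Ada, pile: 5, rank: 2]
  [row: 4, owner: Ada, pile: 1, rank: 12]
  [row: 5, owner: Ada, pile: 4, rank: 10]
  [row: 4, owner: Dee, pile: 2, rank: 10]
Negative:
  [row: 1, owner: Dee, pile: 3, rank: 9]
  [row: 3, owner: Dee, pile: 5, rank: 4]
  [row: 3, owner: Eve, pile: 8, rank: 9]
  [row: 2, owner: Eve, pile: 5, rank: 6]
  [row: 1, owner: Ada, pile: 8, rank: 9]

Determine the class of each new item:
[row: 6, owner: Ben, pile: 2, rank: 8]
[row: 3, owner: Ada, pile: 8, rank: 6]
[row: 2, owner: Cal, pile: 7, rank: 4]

Positive, Negative, Negative

The simplest hypothesis consistent with all the labels is: row ≥ 4.
Positive: [row: 6, owner: Ben, pile: 2, rank: 8], since row = 6. Negative: [row: 3, owner: Ada, pile: 8, rank: 6], since row = 3. Negative: [row: 2, owner: Cal, pile: 7, rank: 4], since row = 2.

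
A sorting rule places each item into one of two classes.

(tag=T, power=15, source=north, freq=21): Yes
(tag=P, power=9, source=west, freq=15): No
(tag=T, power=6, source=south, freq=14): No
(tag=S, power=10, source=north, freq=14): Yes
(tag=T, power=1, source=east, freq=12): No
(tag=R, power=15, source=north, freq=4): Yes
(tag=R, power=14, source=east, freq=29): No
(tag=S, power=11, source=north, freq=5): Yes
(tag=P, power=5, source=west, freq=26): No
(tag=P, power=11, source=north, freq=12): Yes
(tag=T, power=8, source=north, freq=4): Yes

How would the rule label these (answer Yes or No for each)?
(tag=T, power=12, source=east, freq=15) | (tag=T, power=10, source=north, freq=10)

One predicate separates the groups cleanly: source is north.
(tag=T, power=12, source=east, freq=15) — source is east, hence No. (tag=T, power=10, source=north, freq=10) — source is north, hence Yes.

No, Yes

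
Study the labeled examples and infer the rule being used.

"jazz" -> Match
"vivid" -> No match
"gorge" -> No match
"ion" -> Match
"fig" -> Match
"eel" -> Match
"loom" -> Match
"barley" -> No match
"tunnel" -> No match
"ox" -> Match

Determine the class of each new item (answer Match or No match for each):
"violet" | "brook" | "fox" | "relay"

No match, No match, Match, No match

The rule appears to be: length ≤ 4.
"violet": length 6, doesn't match → No match. "brook": length 5, doesn't match → No match. "fox": length 3, fits → Match. "relay": length 5, doesn't match → No match.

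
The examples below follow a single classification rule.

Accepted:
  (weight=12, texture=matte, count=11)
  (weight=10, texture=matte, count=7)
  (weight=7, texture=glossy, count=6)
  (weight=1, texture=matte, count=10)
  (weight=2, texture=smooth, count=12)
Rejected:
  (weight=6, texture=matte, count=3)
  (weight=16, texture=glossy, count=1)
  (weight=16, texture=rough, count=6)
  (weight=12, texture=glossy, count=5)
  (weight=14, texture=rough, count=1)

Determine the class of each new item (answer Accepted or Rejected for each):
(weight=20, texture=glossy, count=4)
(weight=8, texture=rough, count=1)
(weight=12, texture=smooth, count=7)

Rejected, Rejected, Accepted

Rule: count ≥ 6 AND weight ≤ 12. This holds for each 'Accepted' example and fails for each 'Rejected' one.
(weight=20, texture=glossy, count=4): count = 4, weight = 20, doesn't qualify → Rejected. (weight=8, texture=rough, count=1): count = 1, weight = 8, doesn't qualify → Rejected. (weight=12, texture=smooth, count=7): count = 7, weight = 12, qualifies → Accepted.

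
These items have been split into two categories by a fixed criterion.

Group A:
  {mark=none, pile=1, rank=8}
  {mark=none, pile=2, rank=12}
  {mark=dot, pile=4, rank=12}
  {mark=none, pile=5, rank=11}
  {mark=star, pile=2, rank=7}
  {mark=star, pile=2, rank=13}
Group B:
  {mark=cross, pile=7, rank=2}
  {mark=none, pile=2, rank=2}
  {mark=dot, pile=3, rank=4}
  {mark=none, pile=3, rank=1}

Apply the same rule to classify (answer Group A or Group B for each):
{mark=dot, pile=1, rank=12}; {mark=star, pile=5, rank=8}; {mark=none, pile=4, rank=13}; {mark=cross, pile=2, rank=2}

Group A, Group A, Group A, Group B

The pattern is that an item is 'Group A' exactly when: rank ≥ 7.
{mark=dot, pile=1, rank=12}: rank = 12, passes → Group A. {mark=star, pile=5, rank=8}: rank = 8, passes → Group A. {mark=none, pile=4, rank=13}: rank = 13, passes → Group A. {mark=cross, pile=2, rank=2}: rank = 2, does not pass → Group B.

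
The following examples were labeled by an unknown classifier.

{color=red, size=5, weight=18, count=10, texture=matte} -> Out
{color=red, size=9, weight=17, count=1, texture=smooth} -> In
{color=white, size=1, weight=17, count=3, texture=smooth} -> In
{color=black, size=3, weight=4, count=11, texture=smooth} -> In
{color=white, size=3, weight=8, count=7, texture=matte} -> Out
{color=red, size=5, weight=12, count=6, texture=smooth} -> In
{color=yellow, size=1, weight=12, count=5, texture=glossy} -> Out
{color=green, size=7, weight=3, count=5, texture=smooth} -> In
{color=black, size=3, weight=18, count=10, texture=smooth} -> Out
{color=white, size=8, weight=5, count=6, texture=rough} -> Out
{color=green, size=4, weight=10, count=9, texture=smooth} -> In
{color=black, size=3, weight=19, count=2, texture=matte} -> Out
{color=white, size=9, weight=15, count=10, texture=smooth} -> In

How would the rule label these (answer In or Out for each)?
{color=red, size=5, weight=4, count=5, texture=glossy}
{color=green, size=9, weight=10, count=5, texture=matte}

One predicate separates the groups cleanly: texture is smooth AND weight ≤ 17.
{color=red, size=5, weight=4, count=5, texture=glossy}: texture is glossy, weight = 4 — doesn't qualify, so Out.
{color=green, size=9, weight=10, count=5, texture=matte}: texture is matte, weight = 10 — doesn't qualify, so Out.

Out, Out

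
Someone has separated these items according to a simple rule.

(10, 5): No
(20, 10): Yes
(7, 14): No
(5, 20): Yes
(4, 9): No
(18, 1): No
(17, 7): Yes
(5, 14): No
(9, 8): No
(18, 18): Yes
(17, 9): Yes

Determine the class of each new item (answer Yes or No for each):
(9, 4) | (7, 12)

No, No

Rule: sum ≥ 24. This holds for each 'Yes' example and fails for each 'No' one.
(9, 4): No (9+4 = 13). (7, 12): No (7+12 = 19).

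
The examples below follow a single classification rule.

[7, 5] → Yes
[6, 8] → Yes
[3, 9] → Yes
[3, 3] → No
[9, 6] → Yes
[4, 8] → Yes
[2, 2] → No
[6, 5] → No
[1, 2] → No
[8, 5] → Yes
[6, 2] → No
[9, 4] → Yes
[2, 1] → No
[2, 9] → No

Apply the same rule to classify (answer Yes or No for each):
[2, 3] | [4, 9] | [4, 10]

Rule: sum ≥ 12. This holds for each 'Yes' example and fails for each 'No' one.

No, Yes, Yes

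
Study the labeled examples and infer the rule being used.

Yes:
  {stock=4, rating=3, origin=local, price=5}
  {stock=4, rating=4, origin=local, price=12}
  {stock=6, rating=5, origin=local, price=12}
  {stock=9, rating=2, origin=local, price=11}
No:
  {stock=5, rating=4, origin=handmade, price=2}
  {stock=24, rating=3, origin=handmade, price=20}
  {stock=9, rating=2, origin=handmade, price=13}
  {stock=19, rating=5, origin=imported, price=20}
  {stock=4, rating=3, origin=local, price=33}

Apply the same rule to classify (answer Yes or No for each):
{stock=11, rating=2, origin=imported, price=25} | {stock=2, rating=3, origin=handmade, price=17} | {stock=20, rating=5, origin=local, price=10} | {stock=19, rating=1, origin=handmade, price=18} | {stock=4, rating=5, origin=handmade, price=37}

No, No, Yes, No, No

The distinguishing property — origin is local AND price ≤ 12 — holds for all the 'Yes' cases and none of the 'No' cases.
{stock=11, rating=2, origin=imported, price=25}: No (origin is imported, price = 25).
{stock=2, rating=3, origin=handmade, price=17}: No (origin is handmade, price = 17).
{stock=20, rating=5, origin=local, price=10}: Yes (origin is local, price = 10).
{stock=19, rating=1, origin=handmade, price=18}: No (origin is handmade, price = 18).
{stock=4, rating=5, origin=handmade, price=37}: No (origin is handmade, price = 37).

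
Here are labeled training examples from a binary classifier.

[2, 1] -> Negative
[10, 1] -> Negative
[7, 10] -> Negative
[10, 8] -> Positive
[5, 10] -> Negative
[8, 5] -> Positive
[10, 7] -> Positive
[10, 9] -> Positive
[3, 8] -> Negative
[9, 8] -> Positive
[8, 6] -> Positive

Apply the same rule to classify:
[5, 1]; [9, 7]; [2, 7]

Negative, Positive, Negative

One predicate separates the groups cleanly: first > second AND sum ≥ 13.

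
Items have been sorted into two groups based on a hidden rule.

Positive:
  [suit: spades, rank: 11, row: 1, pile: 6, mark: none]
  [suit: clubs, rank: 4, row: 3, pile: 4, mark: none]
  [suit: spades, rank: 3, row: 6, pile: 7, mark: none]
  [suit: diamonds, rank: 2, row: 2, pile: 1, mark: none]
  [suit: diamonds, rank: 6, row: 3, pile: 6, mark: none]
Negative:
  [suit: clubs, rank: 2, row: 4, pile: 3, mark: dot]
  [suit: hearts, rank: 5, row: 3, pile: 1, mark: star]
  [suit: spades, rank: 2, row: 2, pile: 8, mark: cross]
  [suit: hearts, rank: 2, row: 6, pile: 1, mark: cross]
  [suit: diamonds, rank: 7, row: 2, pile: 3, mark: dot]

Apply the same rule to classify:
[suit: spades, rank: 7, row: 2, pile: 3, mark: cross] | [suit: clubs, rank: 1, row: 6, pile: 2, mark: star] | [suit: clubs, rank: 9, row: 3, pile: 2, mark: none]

Comparing the two groups points to one rule — mark is none.
[suit: spades, rank: 7, row: 2, pile: 3, mark: cross]: mark is cross — doesn't match, so Negative. [suit: clubs, rank: 1, row: 6, pile: 2, mark: star]: mark is star — doesn't match, so Negative. [suit: clubs, rank: 9, row: 3, pile: 2, mark: none]: mark is none — has this property, so Positive.

Negative, Negative, Positive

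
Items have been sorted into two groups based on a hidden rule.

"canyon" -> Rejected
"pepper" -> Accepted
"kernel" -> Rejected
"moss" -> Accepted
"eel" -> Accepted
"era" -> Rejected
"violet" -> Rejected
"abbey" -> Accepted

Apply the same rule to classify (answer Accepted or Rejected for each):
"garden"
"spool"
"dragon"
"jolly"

A rule that fits every label: has a double letter — true of each 'Accepted' example, false of each 'Rejected' one.
"garden": no doubled letter, fails the rule → Rejected.
"spool": 'oo' doubled, checks out → Accepted.
"dragon": no doubled letter, fails the rule → Rejected.
"jolly": 'll' doubled, checks out → Accepted.

Rejected, Accepted, Rejected, Accepted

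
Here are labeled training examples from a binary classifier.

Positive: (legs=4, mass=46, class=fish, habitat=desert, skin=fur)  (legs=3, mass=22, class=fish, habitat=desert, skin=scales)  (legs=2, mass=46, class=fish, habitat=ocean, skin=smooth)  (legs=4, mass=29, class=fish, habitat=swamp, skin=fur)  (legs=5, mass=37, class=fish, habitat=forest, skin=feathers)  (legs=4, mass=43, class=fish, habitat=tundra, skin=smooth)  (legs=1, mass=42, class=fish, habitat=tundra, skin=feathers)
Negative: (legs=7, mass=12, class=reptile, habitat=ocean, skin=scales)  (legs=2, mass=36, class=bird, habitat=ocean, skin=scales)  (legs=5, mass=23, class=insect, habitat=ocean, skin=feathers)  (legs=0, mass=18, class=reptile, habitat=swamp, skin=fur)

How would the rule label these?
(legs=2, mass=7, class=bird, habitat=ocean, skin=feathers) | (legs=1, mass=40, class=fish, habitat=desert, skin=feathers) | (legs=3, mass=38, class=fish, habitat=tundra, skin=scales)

Negative, Positive, Positive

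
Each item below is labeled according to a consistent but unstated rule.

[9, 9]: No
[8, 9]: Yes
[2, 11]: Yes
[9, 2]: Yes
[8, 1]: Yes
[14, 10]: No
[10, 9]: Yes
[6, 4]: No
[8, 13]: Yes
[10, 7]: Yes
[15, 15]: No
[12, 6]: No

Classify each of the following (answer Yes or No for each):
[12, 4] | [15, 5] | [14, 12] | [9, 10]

No, No, No, Yes

The common property of the 'Yes' items is: sum is odd. No 'No' item has it.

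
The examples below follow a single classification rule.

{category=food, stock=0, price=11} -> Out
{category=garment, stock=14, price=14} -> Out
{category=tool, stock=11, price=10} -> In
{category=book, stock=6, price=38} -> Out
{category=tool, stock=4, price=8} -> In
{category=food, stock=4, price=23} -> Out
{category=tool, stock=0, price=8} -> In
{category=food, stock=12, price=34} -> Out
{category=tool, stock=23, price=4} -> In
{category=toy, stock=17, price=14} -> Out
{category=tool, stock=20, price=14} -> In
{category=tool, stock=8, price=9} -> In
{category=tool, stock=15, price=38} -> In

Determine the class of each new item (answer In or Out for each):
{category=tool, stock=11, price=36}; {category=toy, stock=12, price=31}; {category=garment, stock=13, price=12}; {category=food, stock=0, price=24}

In, Out, Out, Out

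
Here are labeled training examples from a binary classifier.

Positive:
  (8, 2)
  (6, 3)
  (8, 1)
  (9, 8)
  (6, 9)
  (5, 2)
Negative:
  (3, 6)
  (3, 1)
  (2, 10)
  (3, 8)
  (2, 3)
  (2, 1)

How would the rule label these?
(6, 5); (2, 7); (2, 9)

Positive, Negative, Negative

The simplest hypothesis consistent with all the labels is: first ≥ 5.
(6, 5) — first 6, hence Positive. (2, 7) — first 2, hence Negative. (2, 9) — first 2, hence Negative.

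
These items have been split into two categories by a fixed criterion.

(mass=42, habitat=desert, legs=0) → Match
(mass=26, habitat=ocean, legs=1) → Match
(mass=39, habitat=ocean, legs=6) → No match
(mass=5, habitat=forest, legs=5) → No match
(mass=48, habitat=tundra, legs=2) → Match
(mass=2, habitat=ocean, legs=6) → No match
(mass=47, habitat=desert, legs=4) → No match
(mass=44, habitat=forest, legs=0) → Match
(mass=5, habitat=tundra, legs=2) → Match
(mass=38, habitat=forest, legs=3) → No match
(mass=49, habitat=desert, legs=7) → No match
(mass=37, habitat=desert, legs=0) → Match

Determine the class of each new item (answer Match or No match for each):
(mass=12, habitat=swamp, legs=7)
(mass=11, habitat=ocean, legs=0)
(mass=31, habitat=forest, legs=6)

'Match' ⟺ legs ≤ 2.
(mass=12, habitat=swamp, legs=7) — legs = 7, hence No match. (mass=11, habitat=ocean, legs=0) — legs = 0, hence Match. (mass=31, habitat=forest, legs=6) — legs = 6, hence No match.

No match, Match, No match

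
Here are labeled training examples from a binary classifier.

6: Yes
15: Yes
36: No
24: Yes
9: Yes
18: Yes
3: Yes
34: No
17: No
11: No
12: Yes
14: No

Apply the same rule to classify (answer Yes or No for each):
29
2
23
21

No, No, No, Yes

Every 'Yes' example satisfies: multiple of 3 AND at most 24. None of the 'No' examples do.
29 — 29 = 3·9 + 2, 29 > 24, hence No.
2 — 2 = 3·0 + 2, 2 ≤ 24, hence No.
23 — 23 = 3·7 + 2, 23 ≤ 24, hence No.
21 — 21 = 3·7, 21 ≤ 24, hence Yes.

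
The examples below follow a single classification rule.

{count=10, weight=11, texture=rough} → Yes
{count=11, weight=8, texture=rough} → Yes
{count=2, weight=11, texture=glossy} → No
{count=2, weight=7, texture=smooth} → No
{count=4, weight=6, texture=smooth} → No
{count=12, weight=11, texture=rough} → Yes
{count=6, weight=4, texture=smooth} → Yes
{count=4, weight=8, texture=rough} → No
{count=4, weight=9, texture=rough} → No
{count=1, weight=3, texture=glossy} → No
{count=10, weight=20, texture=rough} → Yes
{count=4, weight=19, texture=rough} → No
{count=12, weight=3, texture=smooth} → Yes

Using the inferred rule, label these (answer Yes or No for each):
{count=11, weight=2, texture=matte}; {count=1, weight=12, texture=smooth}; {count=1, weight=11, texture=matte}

Yes, No, No

The rule appears to be: count ≥ 6.
Yes: {count=11, weight=2, texture=matte}, since count = 11.
No: {count=1, weight=12, texture=smooth}, since count = 1.
No: {count=1, weight=11, texture=matte}, since count = 1.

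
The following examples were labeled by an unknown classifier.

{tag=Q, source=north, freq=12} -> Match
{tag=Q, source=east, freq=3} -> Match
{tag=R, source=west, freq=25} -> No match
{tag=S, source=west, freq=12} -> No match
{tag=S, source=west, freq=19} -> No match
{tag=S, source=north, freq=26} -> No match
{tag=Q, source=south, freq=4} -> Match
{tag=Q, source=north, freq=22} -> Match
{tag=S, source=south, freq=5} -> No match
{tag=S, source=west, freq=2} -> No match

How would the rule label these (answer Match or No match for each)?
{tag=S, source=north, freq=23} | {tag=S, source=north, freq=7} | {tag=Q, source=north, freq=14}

No match, No match, Match

Looking at the examples, the only property every 'Match' case has and every 'No match' case lacks is: tag is Q.
No match: {tag=S, source=north, freq=23}, since tag is S. No match: {tag=S, source=north, freq=7}, since tag is S. Match: {tag=Q, source=north, freq=14}, since tag is Q.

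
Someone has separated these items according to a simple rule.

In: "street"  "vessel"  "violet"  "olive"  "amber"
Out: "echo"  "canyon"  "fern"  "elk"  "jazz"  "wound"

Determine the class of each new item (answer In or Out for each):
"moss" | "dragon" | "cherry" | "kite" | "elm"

Out, Out, In, Out, Out

All 'In' examples share one property — length ≥ 5 AND contains 'e' — and every 'Out' example lacks it.
"moss" — length 4, no 'e', hence Out.
"dragon" — length 6, no 'e', hence Out.
"cherry" — length 6, has 'e', hence In.
"kite" — length 4, has 'e', hence Out.
"elm" — length 3, has 'e', hence Out.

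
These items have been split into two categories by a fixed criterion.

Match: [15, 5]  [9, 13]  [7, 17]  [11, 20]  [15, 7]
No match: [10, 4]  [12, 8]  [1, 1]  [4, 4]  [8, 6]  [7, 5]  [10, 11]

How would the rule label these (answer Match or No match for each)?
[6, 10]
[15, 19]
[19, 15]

All 'Match' examples share one property — max ≥ 13 — and every 'No match' example lacks it.
[6, 10] — max 10, hence No match.
[15, 19] — max 19, hence Match.
[19, 15] — max 19, hence Match.

No match, Match, Match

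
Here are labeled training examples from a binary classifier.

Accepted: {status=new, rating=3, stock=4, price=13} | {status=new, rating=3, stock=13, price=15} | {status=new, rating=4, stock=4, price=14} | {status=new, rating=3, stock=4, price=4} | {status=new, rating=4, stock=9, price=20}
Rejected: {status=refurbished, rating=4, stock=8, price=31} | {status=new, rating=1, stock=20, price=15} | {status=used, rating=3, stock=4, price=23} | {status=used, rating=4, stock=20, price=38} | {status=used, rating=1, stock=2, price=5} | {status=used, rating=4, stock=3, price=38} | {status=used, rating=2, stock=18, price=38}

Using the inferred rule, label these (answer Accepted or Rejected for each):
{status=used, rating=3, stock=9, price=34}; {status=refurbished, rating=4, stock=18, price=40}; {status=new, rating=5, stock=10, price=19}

The classifier is using: status is new AND rating ≥ 2.
{status=used, rating=3, stock=9, price=34} → status is used, rating = 3 → Rejected. {status=refurbished, rating=4, stock=18, price=40} → status is refurbished, rating = 4 → Rejected. {status=new, rating=5, stock=10, price=19} → status is new, rating = 5 → Accepted.

Rejected, Rejected, Accepted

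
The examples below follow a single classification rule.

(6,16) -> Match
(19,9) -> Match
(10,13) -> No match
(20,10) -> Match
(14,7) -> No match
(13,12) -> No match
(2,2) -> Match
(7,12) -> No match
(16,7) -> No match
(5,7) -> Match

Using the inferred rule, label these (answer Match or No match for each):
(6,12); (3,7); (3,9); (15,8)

'Match' ⟺ sum is even.
(6,12) → 6+12 = 18 → Match.
(3,7) → 3+7 = 10 → Match.
(3,9) → 3+9 = 12 → Match.
(15,8) → 15+8 = 23 → No match.

Match, Match, Match, No match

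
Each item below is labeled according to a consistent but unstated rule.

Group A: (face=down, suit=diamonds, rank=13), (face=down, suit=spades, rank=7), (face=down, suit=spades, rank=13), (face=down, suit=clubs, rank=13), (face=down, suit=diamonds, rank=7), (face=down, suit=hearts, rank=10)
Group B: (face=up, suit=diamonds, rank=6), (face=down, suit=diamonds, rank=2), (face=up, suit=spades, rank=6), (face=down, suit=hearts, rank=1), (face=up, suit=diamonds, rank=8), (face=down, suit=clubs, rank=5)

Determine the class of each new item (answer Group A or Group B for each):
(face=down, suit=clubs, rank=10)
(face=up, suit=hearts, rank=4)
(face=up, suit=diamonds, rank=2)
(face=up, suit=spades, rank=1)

Rule: face is down AND rank ≥ 6. This holds for each 'Group A' example and fails for each 'Group B' one.
(face=down, suit=clubs, rank=10): face is down, rank = 10 — has this property, so Group A. (face=up, suit=hearts, rank=4): face is up, rank = 4 — doesn't qualify, so Group B. (face=up, suit=diamonds, rank=2): face is up, rank = 2 — doesn't qualify, so Group B. (face=up, suit=spades, rank=1): face is up, rank = 1 — doesn't qualify, so Group B.

Group A, Group B, Group B, Group B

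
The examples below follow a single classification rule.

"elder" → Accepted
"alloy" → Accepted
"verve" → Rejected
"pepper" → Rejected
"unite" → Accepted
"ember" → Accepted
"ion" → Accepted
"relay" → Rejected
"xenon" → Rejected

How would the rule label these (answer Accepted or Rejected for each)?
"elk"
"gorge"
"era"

The rule appears to be: starts with a vowel.

Accepted, Rejected, Accepted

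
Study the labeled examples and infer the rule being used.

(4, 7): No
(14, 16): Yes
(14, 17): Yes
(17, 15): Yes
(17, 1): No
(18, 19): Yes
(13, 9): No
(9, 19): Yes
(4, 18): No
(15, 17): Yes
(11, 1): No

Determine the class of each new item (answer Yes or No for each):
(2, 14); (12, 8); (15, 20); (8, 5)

No, No, Yes, No

The common property of the 'Yes' items is: sum ≥ 28. No 'No' item has it.
(2, 14): No (2+14 = 16). (12, 8): No (12+8 = 20). (15, 20): Yes (15+20 = 35). (8, 5): No (8+5 = 13).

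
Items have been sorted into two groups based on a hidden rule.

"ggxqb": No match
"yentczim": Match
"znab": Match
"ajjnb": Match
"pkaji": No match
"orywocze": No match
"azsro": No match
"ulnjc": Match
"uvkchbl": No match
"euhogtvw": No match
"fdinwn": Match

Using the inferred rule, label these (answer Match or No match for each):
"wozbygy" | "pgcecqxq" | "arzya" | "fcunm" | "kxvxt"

The rule appears to be: contains 'n'.

No match, No match, No match, Match, No match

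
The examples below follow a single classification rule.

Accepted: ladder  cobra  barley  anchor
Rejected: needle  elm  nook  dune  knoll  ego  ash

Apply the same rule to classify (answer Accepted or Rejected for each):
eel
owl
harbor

Rejected, Rejected, Accepted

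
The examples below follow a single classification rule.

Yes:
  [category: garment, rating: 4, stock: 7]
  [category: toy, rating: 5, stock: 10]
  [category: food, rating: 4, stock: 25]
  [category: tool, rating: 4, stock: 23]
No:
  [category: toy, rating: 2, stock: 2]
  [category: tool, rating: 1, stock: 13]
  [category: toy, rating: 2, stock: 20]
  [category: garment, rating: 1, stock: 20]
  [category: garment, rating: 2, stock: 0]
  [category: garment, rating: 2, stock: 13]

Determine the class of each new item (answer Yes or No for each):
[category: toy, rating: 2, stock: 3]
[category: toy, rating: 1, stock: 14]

No, No

The distinguishing property — rating ≥ 4 — holds for all the 'Yes' cases and none of the 'No' cases.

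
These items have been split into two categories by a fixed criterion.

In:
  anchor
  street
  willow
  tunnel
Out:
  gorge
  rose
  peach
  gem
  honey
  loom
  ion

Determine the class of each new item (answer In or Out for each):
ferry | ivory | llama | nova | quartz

The pattern is that an item is 'In' exactly when: length 6.
ferry: length 5, fails this test → Out.
ivory: length 5, fails this test → Out.
llama: length 5, fails this test → Out.
nova: length 4, fails this test → Out.
quartz: length 6, checks out → In.

Out, Out, Out, Out, In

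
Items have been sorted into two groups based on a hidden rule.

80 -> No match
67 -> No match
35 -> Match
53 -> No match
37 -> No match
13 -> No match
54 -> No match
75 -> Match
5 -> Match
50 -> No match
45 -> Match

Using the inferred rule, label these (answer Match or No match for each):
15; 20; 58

'Match' ⟺ ends in digit 5.
15: last digit 5 — matches, so Match.
20: last digit 0 — doesn't match, so No match.
58: last digit 8 — doesn't match, so No match.

Match, No match, No match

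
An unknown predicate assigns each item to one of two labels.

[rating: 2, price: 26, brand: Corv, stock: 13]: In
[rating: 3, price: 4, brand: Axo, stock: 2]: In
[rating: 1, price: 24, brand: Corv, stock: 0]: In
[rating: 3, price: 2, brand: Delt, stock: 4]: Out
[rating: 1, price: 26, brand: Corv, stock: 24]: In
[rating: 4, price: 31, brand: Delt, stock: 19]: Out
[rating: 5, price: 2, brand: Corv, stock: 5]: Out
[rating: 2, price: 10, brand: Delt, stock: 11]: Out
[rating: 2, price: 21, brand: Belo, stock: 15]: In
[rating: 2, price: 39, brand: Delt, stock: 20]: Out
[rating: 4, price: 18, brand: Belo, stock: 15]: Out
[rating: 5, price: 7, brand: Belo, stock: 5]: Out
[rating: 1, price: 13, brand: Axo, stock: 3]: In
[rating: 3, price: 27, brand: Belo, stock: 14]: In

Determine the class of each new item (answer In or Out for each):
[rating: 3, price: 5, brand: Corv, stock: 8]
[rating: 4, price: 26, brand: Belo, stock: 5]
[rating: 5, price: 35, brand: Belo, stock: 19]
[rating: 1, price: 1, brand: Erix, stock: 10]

In, Out, Out, In

All 'In' examples share one property — brand is not Delt AND rating ≤ 3 — and every 'Out' example lacks it.
[rating: 3, price: 5, brand: Corv, stock: 8]: brand is Corv, rating = 3 — qualifies, so In.
[rating: 4, price: 26, brand: Belo, stock: 5]: brand is Belo, rating = 4 — fails the rule, so Out.
[rating: 5, price: 35, brand: Belo, stock: 19]: brand is Belo, rating = 5 — fails the rule, so Out.
[rating: 1, price: 1, brand: Erix, stock: 10]: brand is Erix, rating = 1 — qualifies, so In.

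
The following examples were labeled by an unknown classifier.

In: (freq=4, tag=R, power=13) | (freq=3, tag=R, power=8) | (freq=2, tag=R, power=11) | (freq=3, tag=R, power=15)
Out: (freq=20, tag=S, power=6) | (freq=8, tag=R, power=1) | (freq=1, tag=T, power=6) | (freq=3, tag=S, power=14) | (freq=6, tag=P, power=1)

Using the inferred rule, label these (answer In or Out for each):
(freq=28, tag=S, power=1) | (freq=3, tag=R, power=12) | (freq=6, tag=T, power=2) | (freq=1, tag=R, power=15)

Out, In, Out, In

Every 'In' example satisfies: tag is R AND freq ≤ 4. None of the 'Out' examples do.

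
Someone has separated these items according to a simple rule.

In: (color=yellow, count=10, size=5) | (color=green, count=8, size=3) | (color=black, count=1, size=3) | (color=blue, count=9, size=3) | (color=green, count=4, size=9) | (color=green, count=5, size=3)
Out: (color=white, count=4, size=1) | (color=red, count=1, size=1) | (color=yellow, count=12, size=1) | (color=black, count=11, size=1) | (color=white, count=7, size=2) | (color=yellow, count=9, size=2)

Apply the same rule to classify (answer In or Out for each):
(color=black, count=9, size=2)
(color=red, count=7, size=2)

Out, Out

The simplest hypothesis consistent with all the labels is: size ≥ 3.
(color=black, count=9, size=2): size = 2, does not satisfy this → Out.
(color=red, count=7, size=2): size = 2, does not satisfy this → Out.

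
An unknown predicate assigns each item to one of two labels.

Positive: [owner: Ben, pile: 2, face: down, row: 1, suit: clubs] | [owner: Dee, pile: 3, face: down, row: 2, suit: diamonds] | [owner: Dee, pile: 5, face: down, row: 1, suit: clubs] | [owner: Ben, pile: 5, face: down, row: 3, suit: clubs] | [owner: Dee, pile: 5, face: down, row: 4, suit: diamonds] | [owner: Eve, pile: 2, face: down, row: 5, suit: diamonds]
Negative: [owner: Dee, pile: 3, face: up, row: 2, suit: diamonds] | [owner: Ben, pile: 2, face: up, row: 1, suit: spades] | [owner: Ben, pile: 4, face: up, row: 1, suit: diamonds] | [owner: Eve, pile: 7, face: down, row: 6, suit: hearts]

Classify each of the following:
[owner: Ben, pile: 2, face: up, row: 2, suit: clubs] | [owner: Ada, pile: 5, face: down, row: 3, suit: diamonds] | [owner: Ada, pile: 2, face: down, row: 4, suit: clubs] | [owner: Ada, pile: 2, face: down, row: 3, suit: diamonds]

The distinguishing property — face is down AND row ≤ 5 — holds for all the 'Positive' cases and none of the 'Negative' cases.
[owner: Ben, pile: 2, face: up, row: 2, suit: clubs]: face is up, row = 2, fails the rule → Negative.
[owner: Ada, pile: 5, face: down, row: 3, suit: diamonds]: face is down, row = 3, meets the rule → Positive.
[owner: Ada, pile: 2, face: down, row: 4, suit: clubs]: face is down, row = 4, meets the rule → Positive.
[owner: Ada, pile: 2, face: down, row: 3, suit: diamonds]: face is down, row = 3, meets the rule → Positive.

Negative, Positive, Positive, Positive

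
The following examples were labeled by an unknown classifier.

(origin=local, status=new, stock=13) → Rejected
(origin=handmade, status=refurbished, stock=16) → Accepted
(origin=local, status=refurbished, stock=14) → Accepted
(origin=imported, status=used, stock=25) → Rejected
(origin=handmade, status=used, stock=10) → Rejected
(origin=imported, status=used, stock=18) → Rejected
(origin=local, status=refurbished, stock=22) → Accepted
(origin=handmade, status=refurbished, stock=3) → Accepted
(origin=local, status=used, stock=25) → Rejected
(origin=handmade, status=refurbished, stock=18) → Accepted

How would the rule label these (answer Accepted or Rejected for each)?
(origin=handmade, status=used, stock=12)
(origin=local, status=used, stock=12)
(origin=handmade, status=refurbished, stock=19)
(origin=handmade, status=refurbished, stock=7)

The simplest hypothesis consistent with all the labels is: status is refurbished.

Rejected, Rejected, Accepted, Accepted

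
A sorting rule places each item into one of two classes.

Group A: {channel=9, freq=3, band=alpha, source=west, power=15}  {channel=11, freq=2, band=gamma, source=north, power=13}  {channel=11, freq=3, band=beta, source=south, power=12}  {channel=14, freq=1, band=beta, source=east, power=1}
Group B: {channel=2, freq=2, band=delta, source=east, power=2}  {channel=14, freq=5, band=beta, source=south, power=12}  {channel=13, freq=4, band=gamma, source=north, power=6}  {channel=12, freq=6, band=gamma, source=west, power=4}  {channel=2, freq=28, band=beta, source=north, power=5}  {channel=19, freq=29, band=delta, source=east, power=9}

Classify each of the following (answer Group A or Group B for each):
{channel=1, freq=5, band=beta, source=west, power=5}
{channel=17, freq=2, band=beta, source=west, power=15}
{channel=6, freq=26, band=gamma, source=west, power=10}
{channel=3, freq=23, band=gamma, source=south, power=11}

Group B, Group A, Group B, Group B

A rule that fits every label: channel ≥ 9 AND freq ≤ 3 — true of each 'Group A' example, false of each 'Group B' one.
{channel=1, freq=5, band=beta, source=west, power=5} — channel = 1, freq = 5, hence Group B. {channel=17, freq=2, band=beta, source=west, power=15} — channel = 17, freq = 2, hence Group A. {channel=6, freq=26, band=gamma, source=west, power=10} — channel = 6, freq = 26, hence Group B. {channel=3, freq=23, band=gamma, source=south, power=11} — channel = 3, freq = 23, hence Group B.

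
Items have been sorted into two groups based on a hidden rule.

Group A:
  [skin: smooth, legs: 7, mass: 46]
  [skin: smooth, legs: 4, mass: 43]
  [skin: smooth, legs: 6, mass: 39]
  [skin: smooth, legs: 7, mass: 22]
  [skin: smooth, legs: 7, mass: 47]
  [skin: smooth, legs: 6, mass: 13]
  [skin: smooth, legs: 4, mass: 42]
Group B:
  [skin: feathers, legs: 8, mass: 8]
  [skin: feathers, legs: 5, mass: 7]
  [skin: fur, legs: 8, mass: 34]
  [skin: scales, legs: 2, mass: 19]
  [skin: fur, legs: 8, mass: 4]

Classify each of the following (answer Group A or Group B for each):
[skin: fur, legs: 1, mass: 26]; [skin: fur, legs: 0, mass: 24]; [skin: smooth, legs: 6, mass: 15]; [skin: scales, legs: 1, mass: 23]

Group B, Group B, Group A, Group B

The common property of the 'Group A' items is: skin is smooth. No 'Group B' item has it.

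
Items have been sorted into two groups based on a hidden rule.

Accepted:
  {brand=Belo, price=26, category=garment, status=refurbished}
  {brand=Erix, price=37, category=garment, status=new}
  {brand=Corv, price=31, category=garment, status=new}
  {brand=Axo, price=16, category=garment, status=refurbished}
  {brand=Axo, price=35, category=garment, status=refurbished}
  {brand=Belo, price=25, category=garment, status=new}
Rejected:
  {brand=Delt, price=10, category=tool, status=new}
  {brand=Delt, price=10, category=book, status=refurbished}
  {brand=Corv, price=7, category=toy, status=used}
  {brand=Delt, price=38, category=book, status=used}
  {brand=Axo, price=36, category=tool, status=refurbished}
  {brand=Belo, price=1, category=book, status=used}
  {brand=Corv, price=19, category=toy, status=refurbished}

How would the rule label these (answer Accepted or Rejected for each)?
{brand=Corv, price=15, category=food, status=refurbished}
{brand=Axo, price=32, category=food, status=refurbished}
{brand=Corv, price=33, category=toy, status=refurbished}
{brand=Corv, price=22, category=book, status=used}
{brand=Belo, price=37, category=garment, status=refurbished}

The simplest hypothesis consistent with all the labels is: category is garment.

Rejected, Rejected, Rejected, Rejected, Accepted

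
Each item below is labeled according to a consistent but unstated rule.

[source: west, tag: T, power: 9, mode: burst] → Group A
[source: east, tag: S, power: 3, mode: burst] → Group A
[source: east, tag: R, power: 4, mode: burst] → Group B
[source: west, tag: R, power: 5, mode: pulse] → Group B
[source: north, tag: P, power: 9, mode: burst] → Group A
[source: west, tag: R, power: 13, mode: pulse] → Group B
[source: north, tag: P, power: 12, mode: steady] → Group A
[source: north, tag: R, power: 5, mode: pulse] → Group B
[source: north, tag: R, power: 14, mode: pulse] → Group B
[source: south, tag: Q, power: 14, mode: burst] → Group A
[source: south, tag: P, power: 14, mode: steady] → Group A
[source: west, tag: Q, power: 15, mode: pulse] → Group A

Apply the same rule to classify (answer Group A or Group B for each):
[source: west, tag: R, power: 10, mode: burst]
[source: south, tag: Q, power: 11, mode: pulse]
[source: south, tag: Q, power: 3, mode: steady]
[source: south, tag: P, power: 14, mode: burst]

'Group A' ⟺ tag is not R.

Group B, Group A, Group A, Group A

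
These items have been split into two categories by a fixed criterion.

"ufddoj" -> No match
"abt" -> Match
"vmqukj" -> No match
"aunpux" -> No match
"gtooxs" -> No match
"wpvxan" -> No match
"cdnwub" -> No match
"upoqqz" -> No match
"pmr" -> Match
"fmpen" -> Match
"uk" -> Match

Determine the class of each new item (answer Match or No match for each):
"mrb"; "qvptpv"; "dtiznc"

Match, No match, No match

Rule: length ≤ 5. This holds for each 'Match' example and fails for each 'No match' one.
"mrb": Match (length 3). "qvptpv": No match (length 6). "dtiznc": No match (length 6).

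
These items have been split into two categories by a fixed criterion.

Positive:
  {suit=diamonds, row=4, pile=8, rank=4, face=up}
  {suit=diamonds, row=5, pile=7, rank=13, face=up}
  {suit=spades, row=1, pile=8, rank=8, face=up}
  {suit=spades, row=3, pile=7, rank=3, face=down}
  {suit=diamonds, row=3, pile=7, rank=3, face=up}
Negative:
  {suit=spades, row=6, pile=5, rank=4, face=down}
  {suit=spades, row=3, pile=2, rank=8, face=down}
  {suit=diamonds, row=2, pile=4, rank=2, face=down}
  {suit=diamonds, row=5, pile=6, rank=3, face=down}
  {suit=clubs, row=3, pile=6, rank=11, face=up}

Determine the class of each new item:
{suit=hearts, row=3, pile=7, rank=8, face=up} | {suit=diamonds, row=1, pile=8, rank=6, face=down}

The simplest hypothesis consistent with all the labels is: pile ≥ 7.
Positive: {suit=hearts, row=3, pile=7, rank=8, face=up}, since pile = 7.
Positive: {suit=diamonds, row=1, pile=8, rank=6, face=down}, since pile = 8.

Positive, Positive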